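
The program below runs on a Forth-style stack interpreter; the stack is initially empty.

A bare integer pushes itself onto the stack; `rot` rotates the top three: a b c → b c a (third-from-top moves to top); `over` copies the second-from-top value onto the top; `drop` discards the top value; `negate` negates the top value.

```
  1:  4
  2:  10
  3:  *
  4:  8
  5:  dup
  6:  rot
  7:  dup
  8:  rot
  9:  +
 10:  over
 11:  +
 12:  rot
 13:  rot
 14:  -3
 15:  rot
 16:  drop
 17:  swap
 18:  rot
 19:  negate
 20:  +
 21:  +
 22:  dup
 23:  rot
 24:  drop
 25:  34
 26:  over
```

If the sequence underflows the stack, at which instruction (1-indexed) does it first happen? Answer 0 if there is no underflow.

23

4      : [4]
10     : [4, 10]
*      : [40]
8      : [40, 8]
dup    : [40, 8, 8]
rot    : [8, 8, 40]
dup    : [8, 8, 40, 40]
rot    : [8, 40, 40, 8]
+      : [8, 40, 48]
over   : [8, 40, 48, 40]
+      : [8, 40, 88]
rot    : [40, 88, 8]
rot    : [88, 8, 40]
-3     : [88, 8, 40, -3]
rot    : [88, 40, -3, 8]
drop   : [88, 40, -3]
swap   : [88, -3, 40]
rot    : [-3, 40, 88]
negate : [-3, 40, -88]
+      : [-3, -48]
+      : [-51]
dup    : [-51, -51]
rot  — needs 3 operands, stack has 2 → underflow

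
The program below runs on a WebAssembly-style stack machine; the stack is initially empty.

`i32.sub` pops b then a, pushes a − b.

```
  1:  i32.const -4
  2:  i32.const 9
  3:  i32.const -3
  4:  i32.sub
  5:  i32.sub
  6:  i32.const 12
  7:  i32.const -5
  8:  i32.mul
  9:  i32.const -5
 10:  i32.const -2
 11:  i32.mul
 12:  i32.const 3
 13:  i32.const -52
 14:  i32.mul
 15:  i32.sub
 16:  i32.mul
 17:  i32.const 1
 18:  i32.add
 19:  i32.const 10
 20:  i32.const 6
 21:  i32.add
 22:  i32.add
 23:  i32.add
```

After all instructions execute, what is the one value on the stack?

-9959

i32.const -4  → -4
i32.const 9   → -4 9
i32.const -3  → -4 9 -3
i32.sub       → -4 12
i32.sub       → -16
i32.const 12  → -16 12
i32.const -5  → -16 12 -5
i32.mul       → -16 -60
i32.const -5  → -16 -60 -5
i32.const -2  → -16 -60 -5 -2
i32.mul       → -16 -60 10
i32.const 3   → -16 -60 10 3
i32.const -52 → -16 -60 10 3 -52
i32.mul       → -16 -60 10 -156
i32.sub       → -16 -60 166
i32.mul       → -16 -9960
i32.const 1   → -16 -9960 1
i32.add       → -16 -9959
i32.const 10  → -16 -9959 10
i32.const 6   → -16 -9959 10 6
i32.add       → -16 -9959 16
i32.add       → -16 -9943
i32.add       → -9959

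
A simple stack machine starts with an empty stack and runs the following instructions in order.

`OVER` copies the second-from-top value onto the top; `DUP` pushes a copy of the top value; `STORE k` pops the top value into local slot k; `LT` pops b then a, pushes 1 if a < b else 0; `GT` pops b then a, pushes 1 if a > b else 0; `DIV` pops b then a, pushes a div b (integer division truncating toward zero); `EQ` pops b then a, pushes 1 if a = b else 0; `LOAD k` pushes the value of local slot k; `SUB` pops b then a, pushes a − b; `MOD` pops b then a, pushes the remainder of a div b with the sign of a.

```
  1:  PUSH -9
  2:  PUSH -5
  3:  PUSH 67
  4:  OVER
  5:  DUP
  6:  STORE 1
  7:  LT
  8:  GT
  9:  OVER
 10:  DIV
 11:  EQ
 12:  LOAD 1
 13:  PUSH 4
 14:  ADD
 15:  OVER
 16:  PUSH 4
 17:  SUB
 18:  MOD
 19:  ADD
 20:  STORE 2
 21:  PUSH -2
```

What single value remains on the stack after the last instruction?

PUSH -9  [-9]
PUSH -5  [-9, -5]
PUSH 67  [-9, -5, 67]
OVER     [-9, -5, 67, -5]
DUP      [-9, -5, 67, -5, -5]
STORE 1  [-9, -5, 67, -5]
LT       [-9, -5, 0]
GT       [-9, 0]
OVER     [-9, 0, -9]
DIV      [-9, 0]
EQ       [0]
LOAD 1   [0, -5]
PUSH 4   [0, -5, 4]
ADD      [0, -1]
OVER     [0, -1, 0]
PUSH 4   [0, -1, 0, 4]
SUB      [0, -1, -4]
MOD      [0, -1]
ADD      [-1]
STORE 2  []
PUSH -2  [-2]

-2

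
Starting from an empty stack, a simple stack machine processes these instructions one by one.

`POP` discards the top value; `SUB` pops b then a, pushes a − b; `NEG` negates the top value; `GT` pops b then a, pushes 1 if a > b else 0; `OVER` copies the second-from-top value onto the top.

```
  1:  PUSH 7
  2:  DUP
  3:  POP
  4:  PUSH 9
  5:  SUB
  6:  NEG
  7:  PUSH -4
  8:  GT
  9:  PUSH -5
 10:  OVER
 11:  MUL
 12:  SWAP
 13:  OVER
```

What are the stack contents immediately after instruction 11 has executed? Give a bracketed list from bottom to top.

PUSH 7   [7]
DUP      [7, 7]
POP      [7]
PUSH 9   [7, 9]
SUB      [-2]
NEG      [2]
PUSH -4  [2, -4]
GT       [1]
PUSH -5  [1, -5]
OVER     [1, -5, 1]
MUL      [1, -5]

[1, -5]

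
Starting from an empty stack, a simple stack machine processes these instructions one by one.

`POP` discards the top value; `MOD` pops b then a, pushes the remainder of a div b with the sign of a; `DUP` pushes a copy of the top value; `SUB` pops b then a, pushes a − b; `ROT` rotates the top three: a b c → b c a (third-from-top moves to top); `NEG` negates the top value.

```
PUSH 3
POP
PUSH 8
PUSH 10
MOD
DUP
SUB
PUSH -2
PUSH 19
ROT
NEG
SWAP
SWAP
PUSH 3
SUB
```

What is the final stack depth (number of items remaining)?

PUSH 3  -> [3]
POP     -> []
PUSH 8  -> [8]
PUSH 10 -> [8, 10]
MOD     -> [8]
DUP     -> [8, 8]
SUB     -> [0]
PUSH -2 -> [0, -2]
PUSH 19 -> [0, -2, 19]
ROT     -> [-2, 19, 0]
NEG     -> [-2, 19, 0]
SWAP    -> [-2, 0, 19]
SWAP    -> [-2, 19, 0]
PUSH 3  -> [-2, 19, 0, 3]
SUB     -> [-2, 19, -3]

3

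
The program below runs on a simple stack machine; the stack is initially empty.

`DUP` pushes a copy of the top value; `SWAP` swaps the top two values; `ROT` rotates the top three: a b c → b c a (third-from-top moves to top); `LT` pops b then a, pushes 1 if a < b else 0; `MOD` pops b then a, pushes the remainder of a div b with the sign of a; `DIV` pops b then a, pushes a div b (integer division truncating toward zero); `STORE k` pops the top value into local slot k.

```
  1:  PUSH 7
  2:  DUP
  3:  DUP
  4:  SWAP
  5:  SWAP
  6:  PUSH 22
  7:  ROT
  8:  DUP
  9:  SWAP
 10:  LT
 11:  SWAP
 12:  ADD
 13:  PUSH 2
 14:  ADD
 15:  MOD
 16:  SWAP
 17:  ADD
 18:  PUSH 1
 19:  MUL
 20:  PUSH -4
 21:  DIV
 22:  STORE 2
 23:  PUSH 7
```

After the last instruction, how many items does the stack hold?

1

PUSH 7   7
DUP      7 7
DUP      7 7 7
SWAP     7 7 7
SWAP     7 7 7
PUSH 22  7 7 7 22
ROT      7 7 22 7
DUP      7 7 22 7 7
SWAP     7 7 22 7 7
LT       7 7 22 0
SWAP     7 7 0 22
ADD      7 7 22
PUSH 2   7 7 22 2
ADD      7 7 24
MOD      7 7
SWAP     7 7
ADD      14
PUSH 1   14 1
MUL      14
PUSH -4  14 -4
DIV      -3
STORE 2  (empty)
PUSH 7   7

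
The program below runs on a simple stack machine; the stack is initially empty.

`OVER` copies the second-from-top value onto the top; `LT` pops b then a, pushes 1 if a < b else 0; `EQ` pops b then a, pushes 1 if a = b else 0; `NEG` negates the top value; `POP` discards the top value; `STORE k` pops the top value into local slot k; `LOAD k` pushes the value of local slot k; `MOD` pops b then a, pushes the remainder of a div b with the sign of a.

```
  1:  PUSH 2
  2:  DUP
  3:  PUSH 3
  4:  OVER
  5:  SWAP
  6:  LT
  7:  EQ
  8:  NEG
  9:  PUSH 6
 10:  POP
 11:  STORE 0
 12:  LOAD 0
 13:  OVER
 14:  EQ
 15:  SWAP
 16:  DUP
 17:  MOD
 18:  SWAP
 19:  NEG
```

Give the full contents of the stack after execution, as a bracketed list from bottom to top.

[0, 0]

PUSH 2   [2]
DUP      [2, 2]
PUSH 3   [2, 2, 3]
OVER     [2, 2, 3, 2]
SWAP     [2, 2, 2, 3]
LT       [2, 2, 1]
EQ       [2, 0]
NEG      [2, 0]
PUSH 6   [2, 0, 6]
POP      [2, 0]
STORE 0  [2]
LOAD 0   [2, 0]
OVER     [2, 0, 2]
EQ       [2, 0]
SWAP     [0, 2]
DUP      [0, 2, 2]
MOD      [0, 0]
SWAP     [0, 0]
NEG      [0, 0]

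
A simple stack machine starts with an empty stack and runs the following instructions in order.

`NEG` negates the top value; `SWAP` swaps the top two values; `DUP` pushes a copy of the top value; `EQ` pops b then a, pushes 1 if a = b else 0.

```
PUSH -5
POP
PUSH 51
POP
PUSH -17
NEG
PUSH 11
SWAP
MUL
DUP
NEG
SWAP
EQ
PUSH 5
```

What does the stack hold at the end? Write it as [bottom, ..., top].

[0, 5]

PUSH -5  → [-5]
POP      → []
PUSH 51  → [51]
POP      → []
PUSH -17 → [-17]
NEG      → [17]
PUSH 11  → [17, 11]
SWAP     → [11, 17]
MUL      → [187]
DUP      → [187, 187]
NEG      → [187, -187]
SWAP     → [-187, 187]
EQ       → [0]
PUSH 5   → [0, 5]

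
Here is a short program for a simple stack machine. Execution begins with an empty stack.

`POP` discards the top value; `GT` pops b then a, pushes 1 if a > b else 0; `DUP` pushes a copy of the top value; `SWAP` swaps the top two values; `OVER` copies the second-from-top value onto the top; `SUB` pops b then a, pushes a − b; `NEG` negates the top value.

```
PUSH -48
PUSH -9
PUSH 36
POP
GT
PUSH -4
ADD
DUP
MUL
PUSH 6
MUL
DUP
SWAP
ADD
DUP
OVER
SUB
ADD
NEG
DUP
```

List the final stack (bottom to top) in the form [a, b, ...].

PUSH -48 -> -48
PUSH -9  -> -48 -9
PUSH 36  -> -48 -9 36
POP      -> -48 -9
GT       -> 0
PUSH -4  -> 0 -4
ADD      -> -4
DUP      -> -4 -4
MUL      -> 16
PUSH 6   -> 16 6
MUL      -> 96
DUP      -> 96 96
SWAP     -> 96 96
ADD      -> 192
DUP      -> 192 192
OVER     -> 192 192 192
SUB      -> 192 0
ADD      -> 192
NEG      -> -192
DUP      -> -192 -192

[-192, -192]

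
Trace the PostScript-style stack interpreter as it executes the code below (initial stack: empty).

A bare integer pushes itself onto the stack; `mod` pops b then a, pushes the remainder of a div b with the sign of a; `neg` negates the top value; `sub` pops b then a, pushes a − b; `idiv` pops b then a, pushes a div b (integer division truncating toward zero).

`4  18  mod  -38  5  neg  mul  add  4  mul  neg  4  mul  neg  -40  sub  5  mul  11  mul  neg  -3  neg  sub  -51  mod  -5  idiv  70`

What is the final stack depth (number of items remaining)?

2

4     [4]
18    [4, 18]
mod   [4]
-38   [4, -38]
5     [4, -38, 5]
neg   [4, -38, -5]
mul   [4, 190]
add   [194]
4     [194, 4]
mul   [776]
neg   [-776]
4     [-776, 4]
mul   [-3104]
neg   [3104]
-40   [3104, -40]
sub   [3144]
5     [3144, 5]
mul   [15720]
11    [15720, 11]
mul   [172920]
neg   [-172920]
-3    [-172920, -3]
neg   [-172920, 3]
sub   [-172923]
-51   [-172923, -51]
mod   [-33]
-5    [-33, -5]
idiv  [6]
70    [6, 70]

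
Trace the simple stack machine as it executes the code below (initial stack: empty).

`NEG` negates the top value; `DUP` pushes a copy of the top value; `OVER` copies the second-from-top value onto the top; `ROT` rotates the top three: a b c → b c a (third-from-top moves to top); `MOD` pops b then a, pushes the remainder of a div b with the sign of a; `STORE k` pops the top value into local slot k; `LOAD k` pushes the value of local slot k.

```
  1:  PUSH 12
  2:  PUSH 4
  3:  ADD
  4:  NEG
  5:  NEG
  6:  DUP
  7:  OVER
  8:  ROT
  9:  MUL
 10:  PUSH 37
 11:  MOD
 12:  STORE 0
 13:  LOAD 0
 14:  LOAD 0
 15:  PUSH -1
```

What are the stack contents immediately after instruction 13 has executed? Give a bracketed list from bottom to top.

PUSH 12 : [12]
PUSH 4  : [12, 4]
ADD     : [16]
NEG     : [-16]
NEG     : [16]
DUP     : [16, 16]
OVER    : [16, 16, 16]
ROT     : [16, 16, 16]
MUL     : [16, 256]
PUSH 37 : [16, 256, 37]
MOD     : [16, 34]
STORE 0 : [16]
LOAD 0  : [16, 34]

[16, 34]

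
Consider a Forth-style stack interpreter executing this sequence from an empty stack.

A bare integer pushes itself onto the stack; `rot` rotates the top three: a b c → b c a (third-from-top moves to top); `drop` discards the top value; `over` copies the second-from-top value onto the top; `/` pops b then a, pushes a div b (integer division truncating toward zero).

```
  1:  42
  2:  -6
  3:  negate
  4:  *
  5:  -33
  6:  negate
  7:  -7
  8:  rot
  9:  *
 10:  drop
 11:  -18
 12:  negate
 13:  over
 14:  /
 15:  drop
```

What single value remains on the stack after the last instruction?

42     → 42
-6     → 42 -6
negate → 42 6
*      → 252
-33    → 252 -33
negate → 252 33
-7     → 252 33 -7
rot    → 33 -7 252
*      → 33 -1764
drop   → 33
-18    → 33 -18
negate → 33 18
over   → 33 18 33
/      → 33 0
drop   → 33

33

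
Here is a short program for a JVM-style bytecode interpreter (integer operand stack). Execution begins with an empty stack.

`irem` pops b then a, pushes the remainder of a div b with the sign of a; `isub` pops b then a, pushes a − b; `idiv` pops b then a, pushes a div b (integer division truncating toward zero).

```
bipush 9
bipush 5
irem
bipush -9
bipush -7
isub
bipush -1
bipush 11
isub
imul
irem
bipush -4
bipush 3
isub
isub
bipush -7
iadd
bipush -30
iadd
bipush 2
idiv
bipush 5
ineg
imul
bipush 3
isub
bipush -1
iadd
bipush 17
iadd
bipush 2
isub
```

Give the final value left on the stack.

bipush 9   -> [9]
bipush 5   -> [9, 5]
irem       -> [4]
bipush -9  -> [4, -9]
bipush -7  -> [4, -9, -7]
isub       -> [4, -2]
bipush -1  -> [4, -2, -1]
bipush 11  -> [4, -2, -1, 11]
isub       -> [4, -2, -12]
imul       -> [4, 24]
irem       -> [4]
bipush -4  -> [4, -4]
bipush 3   -> [4, -4, 3]
isub       -> [4, -7]
isub       -> [11]
bipush -7  -> [11, -7]
iadd       -> [4]
bipush -30 -> [4, -30]
iadd       -> [-26]
bipush 2   -> [-26, 2]
idiv       -> [-13]
bipush 5   -> [-13, 5]
ineg       -> [-13, -5]
imul       -> [65]
bipush 3   -> [65, 3]
isub       -> [62]
bipush -1  -> [62, -1]
iadd       -> [61]
bipush 17  -> [61, 17]
iadd       -> [78]
bipush 2   -> [78, 2]
isub       -> [76]

76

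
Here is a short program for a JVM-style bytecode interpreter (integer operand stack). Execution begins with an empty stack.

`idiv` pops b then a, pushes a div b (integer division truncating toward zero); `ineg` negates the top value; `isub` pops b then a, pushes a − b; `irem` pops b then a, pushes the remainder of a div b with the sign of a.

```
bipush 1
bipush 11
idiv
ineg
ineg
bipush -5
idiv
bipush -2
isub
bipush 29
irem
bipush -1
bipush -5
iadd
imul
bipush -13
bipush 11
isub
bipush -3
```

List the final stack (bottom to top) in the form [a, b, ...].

[-12, -24, -3]

bipush 1    1
bipush 11   1 11
idiv        0
ineg        0
ineg        0
bipush -5   0 -5
idiv        0
bipush -2   0 -2
isub        2
bipush 29   2 29
irem        2
bipush -1   2 -1
bipush -5   2 -1 -5
iadd        2 -6
imul        -12
bipush -13  -12 -13
bipush 11   -12 -13 11
isub        -12 -24
bipush -3   -12 -24 -3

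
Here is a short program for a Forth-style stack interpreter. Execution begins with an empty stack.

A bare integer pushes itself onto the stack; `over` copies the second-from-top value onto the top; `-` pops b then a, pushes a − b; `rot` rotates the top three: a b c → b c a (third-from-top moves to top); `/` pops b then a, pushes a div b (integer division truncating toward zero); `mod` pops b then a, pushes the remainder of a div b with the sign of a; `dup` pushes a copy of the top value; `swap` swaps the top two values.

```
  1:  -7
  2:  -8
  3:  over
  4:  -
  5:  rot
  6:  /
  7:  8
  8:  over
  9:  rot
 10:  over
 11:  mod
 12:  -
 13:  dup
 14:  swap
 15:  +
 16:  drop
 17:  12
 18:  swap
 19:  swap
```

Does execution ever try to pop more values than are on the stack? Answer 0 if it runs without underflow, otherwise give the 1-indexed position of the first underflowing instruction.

5

-7   : -7
-8   : -7 -8
over : -7 -8 -7
-    : -7 -1
rot  — needs 3 operands, stack has 2 → underflow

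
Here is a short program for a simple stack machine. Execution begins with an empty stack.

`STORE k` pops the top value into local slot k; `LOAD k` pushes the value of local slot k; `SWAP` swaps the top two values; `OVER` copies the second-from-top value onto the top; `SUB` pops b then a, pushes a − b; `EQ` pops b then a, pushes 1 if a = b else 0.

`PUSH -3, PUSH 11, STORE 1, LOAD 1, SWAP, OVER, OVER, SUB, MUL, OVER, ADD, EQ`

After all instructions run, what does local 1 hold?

PUSH -3 -> [-3]
PUSH 11 -> [-3, 11]
STORE 1 -> [-3]
LOAD 1  -> [-3, 11]
SWAP    -> [11, -3]
OVER    -> [11, -3, 11]
OVER    -> [11, -3, 11, -3]
SUB     -> [11, -3, 14]
MUL     -> [11, -42]
OVER    -> [11, -42, 11]
ADD     -> [11, -31]
EQ      -> [0]

11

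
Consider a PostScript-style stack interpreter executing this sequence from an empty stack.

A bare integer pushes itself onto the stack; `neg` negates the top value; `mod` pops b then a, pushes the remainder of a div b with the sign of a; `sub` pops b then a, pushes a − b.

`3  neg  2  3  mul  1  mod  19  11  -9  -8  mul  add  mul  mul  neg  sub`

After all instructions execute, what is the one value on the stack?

-3

3   : [3]
neg : [-3]
2   : [-3, 2]
3   : [-3, 2, 3]
mul : [-3, 6]
1   : [-3, 6, 1]
mod : [-3, 0]
19  : [-3, 0, 19]
11  : [-3, 0, 19, 11]
-9  : [-3, 0, 19, 11, -9]
-8  : [-3, 0, 19, 11, -9, -8]
mul : [-3, 0, 19, 11, 72]
add : [-3, 0, 19, 83]
mul : [-3, 0, 1577]
mul : [-3, 0]
neg : [-3, 0]
sub : [-3]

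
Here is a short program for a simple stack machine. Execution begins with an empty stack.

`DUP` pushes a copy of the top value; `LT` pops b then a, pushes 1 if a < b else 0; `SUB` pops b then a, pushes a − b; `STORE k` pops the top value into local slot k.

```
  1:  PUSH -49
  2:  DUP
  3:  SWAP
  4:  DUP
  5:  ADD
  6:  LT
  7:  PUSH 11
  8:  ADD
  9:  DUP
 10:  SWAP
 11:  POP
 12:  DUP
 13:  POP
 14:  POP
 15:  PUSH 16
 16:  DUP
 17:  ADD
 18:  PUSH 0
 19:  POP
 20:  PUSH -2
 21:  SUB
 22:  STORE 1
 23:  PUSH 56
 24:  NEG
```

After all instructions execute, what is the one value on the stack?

PUSH -49 → [-49]
DUP      → [-49, -49]
SWAP     → [-49, -49]
DUP      → [-49, -49, -49]
ADD      → [-49, -98]
LT       → [0]
PUSH 11  → [0, 11]
ADD      → [11]
DUP      → [11, 11]
SWAP     → [11, 11]
POP      → [11]
DUP      → [11, 11]
POP      → [11]
POP      → []
PUSH 16  → [16]
DUP      → [16, 16]
ADD      → [32]
PUSH 0   → [32, 0]
POP      → [32]
PUSH -2  → [32, -2]
SUB      → [34]
STORE 1  → []
PUSH 56  → [56]
NEG      → [-56]

-56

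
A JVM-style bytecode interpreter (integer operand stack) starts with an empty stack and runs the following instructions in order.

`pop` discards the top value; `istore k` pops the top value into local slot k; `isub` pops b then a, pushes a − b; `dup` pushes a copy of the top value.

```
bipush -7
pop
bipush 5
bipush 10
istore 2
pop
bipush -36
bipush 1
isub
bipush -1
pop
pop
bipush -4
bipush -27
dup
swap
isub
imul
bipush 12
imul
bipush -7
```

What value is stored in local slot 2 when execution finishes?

10

bipush -7  -> -7
pop        -> (empty)
bipush 5   -> 5
bipush 10  -> 5 10
istore 2   -> 5
pop        -> (empty)
bipush -36 -> -36
bipush 1   -> -36 1
isub       -> -37
bipush -1  -> -37 -1
pop        -> -37
pop        -> (empty)
bipush -4  -> -4
bipush -27 -> -4 -27
dup        -> -4 -27 -27
swap       -> -4 -27 -27
isub       -> -4 0
imul       -> 0
bipush 12  -> 0 12
imul       -> 0
bipush -7  -> 0 -7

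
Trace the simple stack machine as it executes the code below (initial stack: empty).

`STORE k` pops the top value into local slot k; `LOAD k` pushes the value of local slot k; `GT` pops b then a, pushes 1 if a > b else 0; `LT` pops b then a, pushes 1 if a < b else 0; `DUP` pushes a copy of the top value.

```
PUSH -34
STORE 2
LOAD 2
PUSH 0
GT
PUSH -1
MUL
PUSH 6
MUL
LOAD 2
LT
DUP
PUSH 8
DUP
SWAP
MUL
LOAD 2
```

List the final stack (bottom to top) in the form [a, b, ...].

[0, 0, 64, -34]

PUSH -34  -34
STORE 2   (empty)
LOAD 2    -34
PUSH 0    -34 0
GT        0
PUSH -1   0 -1
MUL       0
PUSH 6    0 6
MUL       0
LOAD 2    0 -34
LT        0
DUP       0 0
PUSH 8    0 0 8
DUP       0 0 8 8
SWAP      0 0 8 8
MUL       0 0 64
LOAD 2    0 0 64 -34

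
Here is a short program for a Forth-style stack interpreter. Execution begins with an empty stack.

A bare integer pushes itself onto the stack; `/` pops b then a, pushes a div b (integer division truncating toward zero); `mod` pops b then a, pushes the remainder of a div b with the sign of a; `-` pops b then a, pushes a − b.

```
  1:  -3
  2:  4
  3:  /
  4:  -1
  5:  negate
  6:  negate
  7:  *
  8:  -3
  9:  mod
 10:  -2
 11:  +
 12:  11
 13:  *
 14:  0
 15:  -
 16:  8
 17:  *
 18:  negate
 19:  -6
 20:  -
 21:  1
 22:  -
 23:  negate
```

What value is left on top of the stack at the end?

-3      -3
4       -3 4
/       0
-1      0 -1
negate  0 1
negate  0 -1
*       0
-3      0 -3
mod     0
-2      0 -2
+       -2
11      -2 11
*       -22
0       -22 0
-       -22
8       -22 8
*       -176
negate  176
-6      176 -6
-       182
1       182 1
-       181
negate  -181

-181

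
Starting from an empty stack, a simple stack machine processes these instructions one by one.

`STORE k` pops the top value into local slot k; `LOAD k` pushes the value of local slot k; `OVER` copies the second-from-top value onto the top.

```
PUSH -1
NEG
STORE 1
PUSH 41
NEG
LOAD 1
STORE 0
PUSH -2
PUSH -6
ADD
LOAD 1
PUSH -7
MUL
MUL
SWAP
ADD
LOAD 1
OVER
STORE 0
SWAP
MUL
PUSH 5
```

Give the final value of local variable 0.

PUSH -1 -> [-1]
NEG     -> [1]
STORE 1 -> []
PUSH 41 -> [41]
NEG     -> [-41]
LOAD 1  -> [-41, 1]
STORE 0 -> [-41]
PUSH -2 -> [-41, -2]
PUSH -6 -> [-41, -2, -6]
ADD     -> [-41, -8]
LOAD 1  -> [-41, -8, 1]
PUSH -7 -> [-41, -8, 1, -7]
MUL     -> [-41, -8, -7]
MUL     -> [-41, 56]
SWAP    -> [56, -41]
ADD     -> [15]
LOAD 1  -> [15, 1]
OVER    -> [15, 1, 15]
STORE 0 -> [15, 1]
SWAP    -> [1, 15]
MUL     -> [15]
PUSH 5  -> [15, 5]

15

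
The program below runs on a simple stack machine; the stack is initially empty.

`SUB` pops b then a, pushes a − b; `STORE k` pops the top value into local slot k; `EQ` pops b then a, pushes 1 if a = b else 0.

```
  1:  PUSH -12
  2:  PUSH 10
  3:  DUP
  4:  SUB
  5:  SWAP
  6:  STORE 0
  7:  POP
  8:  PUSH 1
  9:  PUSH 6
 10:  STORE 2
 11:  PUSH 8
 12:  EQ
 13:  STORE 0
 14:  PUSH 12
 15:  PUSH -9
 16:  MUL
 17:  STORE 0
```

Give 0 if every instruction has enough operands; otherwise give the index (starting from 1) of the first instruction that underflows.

0

PUSH -12 → [-12]
PUSH 10  → [-12, 10]
DUP      → [-12, 10, 10]
SUB      → [-12, 0]
SWAP     → [0, -12]
STORE 0  → [0]
POP      → []
PUSH 1   → [1]
PUSH 6   → [1, 6]
STORE 2  → [1]
PUSH 8   → [1, 8]
EQ       → [0]
STORE 0  → []
PUSH 12  → [12]
PUSH -9  → [12, -9]
MUL      → [-108]
STORE 0  → []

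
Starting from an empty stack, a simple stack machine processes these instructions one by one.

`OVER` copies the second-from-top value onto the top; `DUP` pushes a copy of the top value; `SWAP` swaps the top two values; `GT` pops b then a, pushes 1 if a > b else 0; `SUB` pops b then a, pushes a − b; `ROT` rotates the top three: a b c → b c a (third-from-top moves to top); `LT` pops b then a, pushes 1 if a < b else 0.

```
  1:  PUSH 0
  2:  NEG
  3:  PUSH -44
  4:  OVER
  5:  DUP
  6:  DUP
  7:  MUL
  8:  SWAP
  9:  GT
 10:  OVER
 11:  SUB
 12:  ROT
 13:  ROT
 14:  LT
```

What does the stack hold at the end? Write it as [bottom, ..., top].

PUSH 0   -> [0]
NEG      -> [0]
PUSH -44 -> [0, -44]
OVER     -> [0, -44, 0]
DUP      -> [0, -44, 0, 0]
DUP      -> [0, -44, 0, 0, 0]
MUL      -> [0, -44, 0, 0]
SWAP     -> [0, -44, 0, 0]
GT       -> [0, -44, 0]
OVER     -> [0, -44, 0, -44]
SUB      -> [0, -44, 44]
ROT      -> [-44, 44, 0]
ROT      -> [44, 0, -44]
LT       -> [44, 0]

[44, 0]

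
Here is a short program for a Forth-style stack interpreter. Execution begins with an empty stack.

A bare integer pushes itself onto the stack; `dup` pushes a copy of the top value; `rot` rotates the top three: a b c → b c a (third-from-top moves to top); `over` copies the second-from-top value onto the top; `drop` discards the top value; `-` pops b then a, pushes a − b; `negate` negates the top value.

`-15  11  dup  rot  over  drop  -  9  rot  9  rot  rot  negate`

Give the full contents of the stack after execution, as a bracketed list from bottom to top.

[26, 9, 9, -11]

-15    : -15
11     : -15 11
dup    : -15 11 11
rot    : 11 11 -15
over   : 11 11 -15 11
drop   : 11 11 -15
-      : 11 26
9      : 11 26 9
rot    : 26 9 11
9      : 26 9 11 9
rot    : 26 11 9 9
rot    : 26 9 9 11
negate : 26 9 9 -11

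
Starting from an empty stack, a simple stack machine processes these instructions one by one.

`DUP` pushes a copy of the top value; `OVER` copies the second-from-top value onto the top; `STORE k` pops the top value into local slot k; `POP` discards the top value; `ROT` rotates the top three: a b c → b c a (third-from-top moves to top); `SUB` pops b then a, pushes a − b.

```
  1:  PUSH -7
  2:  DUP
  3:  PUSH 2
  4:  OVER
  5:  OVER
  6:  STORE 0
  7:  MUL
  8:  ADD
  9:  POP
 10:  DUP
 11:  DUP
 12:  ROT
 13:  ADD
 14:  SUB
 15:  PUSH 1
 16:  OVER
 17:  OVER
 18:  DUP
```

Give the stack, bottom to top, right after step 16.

PUSH -7 → [-7]
DUP     → [-7, -7]
PUSH 2  → [-7, -7, 2]
OVER    → [-7, -7, 2, -7]
OVER    → [-7, -7, 2, -7, 2]
STORE 0 → [-7, -7, 2, -7]
MUL     → [-7, -7, -14]
ADD     → [-7, -21]
POP     → [-7]
DUP     → [-7, -7]
DUP     → [-7, -7, -7]
ROT     → [-7, -7, -7]
ADD     → [-7, -14]
SUB     → [7]
PUSH 1  → [7, 1]
OVER    → [7, 1, 7]

[7, 1, 7]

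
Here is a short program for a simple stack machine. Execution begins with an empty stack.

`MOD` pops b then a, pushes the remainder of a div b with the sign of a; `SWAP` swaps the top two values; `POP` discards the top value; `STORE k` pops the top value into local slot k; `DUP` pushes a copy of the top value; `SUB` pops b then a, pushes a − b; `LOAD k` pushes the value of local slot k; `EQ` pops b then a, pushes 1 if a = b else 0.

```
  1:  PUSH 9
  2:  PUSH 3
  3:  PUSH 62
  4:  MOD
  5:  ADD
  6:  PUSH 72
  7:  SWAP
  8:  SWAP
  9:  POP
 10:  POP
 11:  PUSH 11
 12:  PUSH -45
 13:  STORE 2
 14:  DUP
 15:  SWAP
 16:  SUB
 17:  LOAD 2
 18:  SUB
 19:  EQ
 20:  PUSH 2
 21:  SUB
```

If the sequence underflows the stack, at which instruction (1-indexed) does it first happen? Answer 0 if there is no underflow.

19

PUSH 9   : 9
PUSH 3   : 9 3
PUSH 62  : 9 3 62
MOD      : 9 3
ADD      : 12
PUSH 72  : 12 72
SWAP     : 72 12
SWAP     : 12 72
POP      : 12
POP      : (empty)
PUSH 11  : 11
PUSH -45 : 11 -45
STORE 2  : 11
DUP      : 11 11
SWAP     : 11 11
SUB      : 0
LOAD 2   : 0 -45
SUB      : 45
EQ  — needs 2 operands, stack has 1 → underflow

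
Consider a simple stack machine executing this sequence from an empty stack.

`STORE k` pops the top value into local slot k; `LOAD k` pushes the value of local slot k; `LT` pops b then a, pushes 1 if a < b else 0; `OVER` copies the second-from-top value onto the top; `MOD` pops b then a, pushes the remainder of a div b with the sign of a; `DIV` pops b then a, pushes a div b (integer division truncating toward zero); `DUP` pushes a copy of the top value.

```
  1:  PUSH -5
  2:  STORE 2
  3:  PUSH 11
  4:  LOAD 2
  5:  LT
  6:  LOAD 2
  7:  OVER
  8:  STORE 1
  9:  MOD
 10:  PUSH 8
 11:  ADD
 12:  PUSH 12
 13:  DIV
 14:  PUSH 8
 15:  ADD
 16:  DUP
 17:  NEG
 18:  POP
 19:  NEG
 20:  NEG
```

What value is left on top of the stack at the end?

8

PUSH -5 -> -5
STORE 2 -> (empty)
PUSH 11 -> 11
LOAD 2  -> 11 -5
LT      -> 0
LOAD 2  -> 0 -5
OVER    -> 0 -5 0
STORE 1 -> 0 -5
MOD     -> 0
PUSH 8  -> 0 8
ADD     -> 8
PUSH 12 -> 8 12
DIV     -> 0
PUSH 8  -> 0 8
ADD     -> 8
DUP     -> 8 8
NEG     -> 8 -8
POP     -> 8
NEG     -> -8
NEG     -> 8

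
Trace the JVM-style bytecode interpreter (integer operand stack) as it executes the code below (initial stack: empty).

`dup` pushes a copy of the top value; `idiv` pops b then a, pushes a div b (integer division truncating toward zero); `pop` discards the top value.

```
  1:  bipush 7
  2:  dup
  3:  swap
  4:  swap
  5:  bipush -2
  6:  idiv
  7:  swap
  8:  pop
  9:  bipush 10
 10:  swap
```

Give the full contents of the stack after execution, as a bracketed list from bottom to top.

bipush 7  -> 7
dup       -> 7 7
swap      -> 7 7
swap      -> 7 7
bipush -2 -> 7 7 -2
idiv      -> 7 -3
swap      -> -3 7
pop       -> -3
bipush 10 -> -3 10
swap      -> 10 -3

[10, -3]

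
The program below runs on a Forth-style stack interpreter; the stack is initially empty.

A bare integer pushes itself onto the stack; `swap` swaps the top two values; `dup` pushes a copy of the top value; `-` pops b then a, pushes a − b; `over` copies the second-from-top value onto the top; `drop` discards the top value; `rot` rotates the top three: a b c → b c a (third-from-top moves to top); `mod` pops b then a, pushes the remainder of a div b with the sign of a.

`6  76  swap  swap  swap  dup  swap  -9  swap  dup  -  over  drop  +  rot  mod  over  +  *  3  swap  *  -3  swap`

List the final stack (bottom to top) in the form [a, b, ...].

[-3, -54]

6    : [6]
76   : [6, 76]
swap : [76, 6]
swap : [6, 76]
swap : [76, 6]
dup  : [76, 6, 6]
swap : [76, 6, 6]
-9   : [76, 6, 6, -9]
swap : [76, 6, -9, 6]
dup  : [76, 6, -9, 6, 6]
-    : [76, 6, -9, 0]
over : [76, 6, -9, 0, -9]
drop : [76, 6, -9, 0]
+    : [76, 6, -9]
rot  : [6, -9, 76]
mod  : [6, -9]
over : [6, -9, 6]
+    : [6, -3]
*    : [-18]
3    : [-18, 3]
swap : [3, -18]
*    : [-54]
-3   : [-54, -3]
swap : [-3, -54]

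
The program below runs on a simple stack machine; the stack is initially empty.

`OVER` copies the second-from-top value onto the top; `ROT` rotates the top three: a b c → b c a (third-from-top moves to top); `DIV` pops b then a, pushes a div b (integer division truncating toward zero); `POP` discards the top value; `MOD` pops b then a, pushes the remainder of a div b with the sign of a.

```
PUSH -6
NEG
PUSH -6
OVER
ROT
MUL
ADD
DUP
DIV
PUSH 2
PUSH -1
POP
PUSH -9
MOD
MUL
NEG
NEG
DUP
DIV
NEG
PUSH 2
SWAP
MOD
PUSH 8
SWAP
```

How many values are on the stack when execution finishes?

2

PUSH -6 -> -6
NEG     -> 6
PUSH -6 -> 6 -6
OVER    -> 6 -6 6
ROT     -> -6 6 6
MUL     -> -6 36
ADD     -> 30
DUP     -> 30 30
DIV     -> 1
PUSH 2  -> 1 2
PUSH -1 -> 1 2 -1
POP     -> 1 2
PUSH -9 -> 1 2 -9
MOD     -> 1 2
MUL     -> 2
NEG     -> -2
NEG     -> 2
DUP     -> 2 2
DIV     -> 1
NEG     -> -1
PUSH 2  -> -1 2
SWAP    -> 2 -1
MOD     -> 0
PUSH 8  -> 0 8
SWAP    -> 8 0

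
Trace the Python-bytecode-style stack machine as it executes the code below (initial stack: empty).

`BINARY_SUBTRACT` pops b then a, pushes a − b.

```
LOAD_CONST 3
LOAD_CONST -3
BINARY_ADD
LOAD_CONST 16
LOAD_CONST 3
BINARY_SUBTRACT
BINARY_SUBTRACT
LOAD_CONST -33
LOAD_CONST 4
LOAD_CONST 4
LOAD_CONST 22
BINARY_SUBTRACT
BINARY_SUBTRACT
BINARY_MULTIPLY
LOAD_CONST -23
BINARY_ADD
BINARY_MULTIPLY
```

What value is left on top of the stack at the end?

LOAD_CONST 3    -> [3]
LOAD_CONST -3   -> [3, -3]
BINARY_ADD      -> [0]
LOAD_CONST 16   -> [0, 16]
LOAD_CONST 3    -> [0, 16, 3]
BINARY_SUBTRACT -> [0, 13]
BINARY_SUBTRACT -> [-13]
LOAD_CONST -33  -> [-13, -33]
LOAD_CONST 4    -> [-13, -33, 4]
LOAD_CONST 4    -> [-13, -33, 4, 4]
LOAD_CONST 22   -> [-13, -33, 4, 4, 22]
BINARY_SUBTRACT -> [-13, -33, 4, -18]
BINARY_SUBTRACT -> [-13, -33, 22]
BINARY_MULTIPLY -> [-13, -726]
LOAD_CONST -23  -> [-13, -726, -23]
BINARY_ADD      -> [-13, -749]
BINARY_MULTIPLY -> [9737]

9737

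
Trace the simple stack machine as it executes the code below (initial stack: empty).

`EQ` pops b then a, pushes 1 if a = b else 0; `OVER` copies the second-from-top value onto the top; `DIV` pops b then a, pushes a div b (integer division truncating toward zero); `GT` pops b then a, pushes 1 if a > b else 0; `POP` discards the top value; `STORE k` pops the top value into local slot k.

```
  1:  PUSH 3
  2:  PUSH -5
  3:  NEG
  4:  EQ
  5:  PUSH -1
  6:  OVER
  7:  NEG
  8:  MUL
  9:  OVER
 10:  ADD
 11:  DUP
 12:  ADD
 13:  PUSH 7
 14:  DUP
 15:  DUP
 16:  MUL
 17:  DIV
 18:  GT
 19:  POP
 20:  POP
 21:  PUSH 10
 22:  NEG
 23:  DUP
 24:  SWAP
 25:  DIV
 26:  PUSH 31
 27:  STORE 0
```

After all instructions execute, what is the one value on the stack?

1

PUSH 3   [3]
PUSH -5  [3, -5]
NEG      [3, 5]
EQ       [0]
PUSH -1  [0, -1]
OVER     [0, -1, 0]
NEG      [0, -1, 0]
MUL      [0, 0]
OVER     [0, 0, 0]
ADD      [0, 0]
DUP      [0, 0, 0]
ADD      [0, 0]
PUSH 7   [0, 0, 7]
DUP      [0, 0, 7, 7]
DUP      [0, 0, 7, 7, 7]
MUL      [0, 0, 7, 49]
DIV      [0, 0, 0]
GT       [0, 0]
POP      [0]
POP      []
PUSH 10  [10]
NEG      [-10]
DUP      [-10, -10]
SWAP     [-10, -10]
DIV      [1]
PUSH 31  [1, 31]
STORE 0  [1]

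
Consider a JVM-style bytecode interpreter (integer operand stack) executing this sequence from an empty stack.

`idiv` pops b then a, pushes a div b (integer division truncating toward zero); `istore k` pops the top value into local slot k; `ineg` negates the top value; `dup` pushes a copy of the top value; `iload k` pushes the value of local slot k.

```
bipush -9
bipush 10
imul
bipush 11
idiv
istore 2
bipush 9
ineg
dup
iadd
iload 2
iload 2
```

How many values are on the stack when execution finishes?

bipush -9  -9
bipush 10  -9 10
imul       -90
bipush 11  -90 11
idiv       -8
istore 2   (empty)
bipush 9   9
ineg       -9
dup        -9 -9
iadd       -18
iload 2    -18 -8
iload 2    -18 -8 -8

3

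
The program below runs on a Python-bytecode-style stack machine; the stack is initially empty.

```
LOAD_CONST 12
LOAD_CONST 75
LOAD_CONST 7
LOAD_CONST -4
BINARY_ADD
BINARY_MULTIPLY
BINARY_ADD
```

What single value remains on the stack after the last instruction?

LOAD_CONST 12    12
LOAD_CONST 75    12 75
LOAD_CONST 7     12 75 7
LOAD_CONST -4    12 75 7 -4
BINARY_ADD       12 75 3
BINARY_MULTIPLY  12 225
BINARY_ADD       237

237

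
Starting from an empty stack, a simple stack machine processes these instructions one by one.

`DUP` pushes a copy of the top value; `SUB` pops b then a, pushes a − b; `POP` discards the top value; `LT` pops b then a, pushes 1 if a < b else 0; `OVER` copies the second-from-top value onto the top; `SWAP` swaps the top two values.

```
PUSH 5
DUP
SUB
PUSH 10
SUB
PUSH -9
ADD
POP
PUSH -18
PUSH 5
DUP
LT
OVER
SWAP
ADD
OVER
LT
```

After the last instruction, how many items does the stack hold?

2

PUSH 5   -> 5
DUP      -> 5 5
SUB      -> 0
PUSH 10  -> 0 10
SUB      -> -10
PUSH -9  -> -10 -9
ADD      -> -19
POP      -> (empty)
PUSH -18 -> -18
PUSH 5   -> -18 5
DUP      -> -18 5 5
LT       -> -18 0
OVER     -> -18 0 -18
SWAP     -> -18 -18 0
ADD      -> -18 -18
OVER     -> -18 -18 -18
LT       -> -18 0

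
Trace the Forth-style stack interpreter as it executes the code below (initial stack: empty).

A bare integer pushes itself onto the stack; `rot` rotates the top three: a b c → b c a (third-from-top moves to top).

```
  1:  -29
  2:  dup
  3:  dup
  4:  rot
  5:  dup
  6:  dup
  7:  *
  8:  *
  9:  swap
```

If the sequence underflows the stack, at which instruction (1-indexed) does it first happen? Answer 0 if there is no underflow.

0

-29  -> [-29]
dup  -> [-29, -29]
dup  -> [-29, -29, -29]
rot  -> [-29, -29, -29]
dup  -> [-29, -29, -29, -29]
dup  -> [-29, -29, -29, -29, -29]
*    -> [-29, -29, -29, 841]
*    -> [-29, -29, -24389]
swap -> [-29, -24389, -29]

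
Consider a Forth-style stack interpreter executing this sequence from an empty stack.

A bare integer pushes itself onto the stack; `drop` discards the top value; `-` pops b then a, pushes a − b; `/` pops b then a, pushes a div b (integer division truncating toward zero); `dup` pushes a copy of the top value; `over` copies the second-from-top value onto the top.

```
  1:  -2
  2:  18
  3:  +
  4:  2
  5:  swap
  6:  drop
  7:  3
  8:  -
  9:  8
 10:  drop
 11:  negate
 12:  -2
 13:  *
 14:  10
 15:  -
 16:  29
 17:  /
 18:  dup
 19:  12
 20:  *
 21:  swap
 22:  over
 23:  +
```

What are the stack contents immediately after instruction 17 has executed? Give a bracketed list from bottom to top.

[0]

-2     -> -2
18     -> -2 18
+      -> 16
2      -> 16 2
swap   -> 2 16
drop   -> 2
3      -> 2 3
-      -> -1
8      -> -1 8
drop   -> -1
negate -> 1
-2     -> 1 -2
*      -> -2
10     -> -2 10
-      -> -12
29     -> -12 29
/      -> 0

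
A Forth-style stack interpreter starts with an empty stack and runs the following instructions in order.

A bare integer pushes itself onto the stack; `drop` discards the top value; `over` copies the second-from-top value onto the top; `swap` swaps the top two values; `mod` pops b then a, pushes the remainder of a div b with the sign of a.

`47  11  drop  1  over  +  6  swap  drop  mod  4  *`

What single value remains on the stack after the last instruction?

47   : [47]
11   : [47, 11]
drop : [47]
1    : [47, 1]
over : [47, 1, 47]
+    : [47, 48]
6    : [47, 48, 6]
swap : [47, 6, 48]
drop : [47, 6]
mod  : [5]
4    : [5, 4]
*    : [20]

20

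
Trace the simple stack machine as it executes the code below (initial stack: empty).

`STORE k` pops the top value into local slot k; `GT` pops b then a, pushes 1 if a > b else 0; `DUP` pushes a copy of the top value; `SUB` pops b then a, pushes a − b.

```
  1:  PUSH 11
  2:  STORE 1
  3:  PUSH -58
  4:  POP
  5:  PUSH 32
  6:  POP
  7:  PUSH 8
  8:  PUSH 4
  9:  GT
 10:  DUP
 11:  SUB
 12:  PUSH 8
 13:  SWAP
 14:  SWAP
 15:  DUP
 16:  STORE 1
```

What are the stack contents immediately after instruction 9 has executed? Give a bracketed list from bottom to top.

[1]

PUSH 11  → 11
STORE 1  → (empty)
PUSH -58 → -58
POP      → (empty)
PUSH 32  → 32
POP      → (empty)
PUSH 8   → 8
PUSH 4   → 8 4
GT       → 1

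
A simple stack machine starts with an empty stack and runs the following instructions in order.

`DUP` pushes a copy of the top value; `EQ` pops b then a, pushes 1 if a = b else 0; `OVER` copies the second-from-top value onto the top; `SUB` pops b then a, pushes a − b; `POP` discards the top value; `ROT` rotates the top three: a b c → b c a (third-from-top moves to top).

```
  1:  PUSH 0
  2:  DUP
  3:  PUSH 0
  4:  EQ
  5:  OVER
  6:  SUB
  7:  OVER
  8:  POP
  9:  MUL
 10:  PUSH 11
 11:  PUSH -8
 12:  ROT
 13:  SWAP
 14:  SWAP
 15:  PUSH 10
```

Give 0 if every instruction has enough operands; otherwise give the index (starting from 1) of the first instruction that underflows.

PUSH 0  -> 0
DUP     -> 0 0
PUSH 0  -> 0 0 0
EQ      -> 0 1
OVER    -> 0 1 0
SUB     -> 0 1
OVER    -> 0 1 0
POP     -> 0 1
MUL     -> 0
PUSH 11 -> 0 11
PUSH -8 -> 0 11 -8
ROT     -> 11 -8 0
SWAP    -> 11 0 -8
SWAP    -> 11 -8 0
PUSH 10 -> 11 -8 0 10

0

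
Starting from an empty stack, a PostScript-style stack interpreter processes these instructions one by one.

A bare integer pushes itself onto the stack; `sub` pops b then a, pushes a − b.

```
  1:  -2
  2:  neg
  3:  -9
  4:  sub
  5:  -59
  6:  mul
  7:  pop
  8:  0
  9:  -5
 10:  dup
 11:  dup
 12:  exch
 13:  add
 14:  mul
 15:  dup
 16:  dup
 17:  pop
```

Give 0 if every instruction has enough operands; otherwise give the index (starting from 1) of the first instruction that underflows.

0

-2   : -2
neg  : 2
-9   : 2 -9
sub  : 11
-59  : 11 -59
mul  : -649
pop  : (empty)
0    : 0
-5   : 0 -5
dup  : 0 -5 -5
dup  : 0 -5 -5 -5
exch : 0 -5 -5 -5
add  : 0 -5 -10
mul  : 0 50
dup  : 0 50 50
dup  : 0 50 50 50
pop  : 0 50 50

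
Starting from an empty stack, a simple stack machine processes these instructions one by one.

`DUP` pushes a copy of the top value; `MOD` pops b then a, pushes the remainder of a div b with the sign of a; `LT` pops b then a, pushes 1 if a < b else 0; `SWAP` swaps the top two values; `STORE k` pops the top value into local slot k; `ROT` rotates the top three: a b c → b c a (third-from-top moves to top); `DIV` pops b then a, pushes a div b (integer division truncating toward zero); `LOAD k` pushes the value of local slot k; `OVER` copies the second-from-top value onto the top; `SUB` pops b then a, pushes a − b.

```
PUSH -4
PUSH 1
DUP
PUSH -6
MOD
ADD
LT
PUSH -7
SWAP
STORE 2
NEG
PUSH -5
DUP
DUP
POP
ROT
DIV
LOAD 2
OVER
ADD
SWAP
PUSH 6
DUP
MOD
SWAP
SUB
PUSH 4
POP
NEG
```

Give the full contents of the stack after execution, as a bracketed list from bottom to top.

[-5, 1, 0]

PUSH -4  -4
PUSH 1   -4 1
DUP      -4 1 1
PUSH -6  -4 1 1 -6
MOD      -4 1 1
ADD      -4 2
LT       1
PUSH -7  1 -7
SWAP     -7 1
STORE 2  -7
NEG      7
PUSH -5  7 -5
DUP      7 -5 -5
DUP      7 -5 -5 -5
POP      7 -5 -5
ROT      -5 -5 7
DIV      -5 0
LOAD 2   -5 0 1
OVER     -5 0 1 0
ADD      -5 0 1
SWAP     -5 1 0
PUSH 6   -5 1 0 6
DUP      -5 1 0 6 6
MOD      -5 1 0 0
SWAP     -5 1 0 0
SUB      -5 1 0
PUSH 4   -5 1 0 4
POP      -5 1 0
NEG      -5 1 0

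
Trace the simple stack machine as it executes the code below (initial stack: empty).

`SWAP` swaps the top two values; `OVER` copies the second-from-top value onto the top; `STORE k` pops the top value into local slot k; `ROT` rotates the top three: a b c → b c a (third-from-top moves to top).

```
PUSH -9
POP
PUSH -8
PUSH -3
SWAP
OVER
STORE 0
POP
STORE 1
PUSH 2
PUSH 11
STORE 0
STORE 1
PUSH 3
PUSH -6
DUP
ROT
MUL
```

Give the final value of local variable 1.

2

PUSH -9  [-9]
POP      []
PUSH -8  [-8]
PUSH -3  [-8, -3]
SWAP     [-3, -8]
OVER     [-3, -8, -3]
STORE 0  [-3, -8]
POP      [-3]
STORE 1  []
PUSH 2   [2]
PUSH 11  [2, 11]
STORE 0  [2]
STORE 1  []
PUSH 3   [3]
PUSH -6  [3, -6]
DUP      [3, -6, -6]
ROT      [-6, -6, 3]
MUL      [-6, -18]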